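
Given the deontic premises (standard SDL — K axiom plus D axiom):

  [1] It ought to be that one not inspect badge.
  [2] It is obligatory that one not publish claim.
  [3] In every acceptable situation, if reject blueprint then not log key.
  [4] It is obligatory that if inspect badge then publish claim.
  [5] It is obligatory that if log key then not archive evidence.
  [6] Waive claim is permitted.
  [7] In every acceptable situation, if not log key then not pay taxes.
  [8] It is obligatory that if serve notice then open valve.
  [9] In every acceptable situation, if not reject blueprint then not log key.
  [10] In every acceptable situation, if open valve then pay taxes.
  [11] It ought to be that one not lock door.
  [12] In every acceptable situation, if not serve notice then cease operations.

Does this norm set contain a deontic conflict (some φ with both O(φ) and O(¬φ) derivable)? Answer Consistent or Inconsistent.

Premise 4 is O(inspect_badge → publish_claim), but O(inspect_badge) is not derivable from the premises, so it does not yield O(publish_claim).
So O(publish_claim) is not derivable, and the apparent clash with O(¬publish_claim) does not arise.
A world satisfying every obligation exists (e.g. archive_evidence=false, cease_operations=true, inspect_badge=false, lock_door=false, log_key=false, open_valve=false, pay_taxes=false, publish_claim=false, reject_blueprint=false, serve_notice=false, waive_claim=false); no atom is both obligatory and forbidden, so the set is consistent.

Consistent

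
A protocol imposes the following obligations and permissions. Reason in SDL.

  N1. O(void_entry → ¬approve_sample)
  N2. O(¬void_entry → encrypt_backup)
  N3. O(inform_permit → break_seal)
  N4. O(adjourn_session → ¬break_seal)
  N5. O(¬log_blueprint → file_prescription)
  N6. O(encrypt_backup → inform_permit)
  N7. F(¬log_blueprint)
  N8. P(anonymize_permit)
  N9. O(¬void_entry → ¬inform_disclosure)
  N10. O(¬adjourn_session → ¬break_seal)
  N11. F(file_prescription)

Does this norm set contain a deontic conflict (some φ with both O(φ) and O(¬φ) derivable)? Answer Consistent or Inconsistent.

Consistent

Premise 5 is O(¬log_blueprint → file_prescription), but O(¬log_blueprint) is not derivable from the premises, so it does not yield O(file_prescription).
So O(file_prescription) is not derivable, and the apparent clash with O(¬file_prescription) does not arise.
A world satisfying every obligation exists (e.g. adjourn_session=false, anonymize_permit=false, approve_sample=false, break_seal=false, encrypt_backup=false, file_prescription=false, inform_disclosure=false, inform_permit=false, log_blueprint=true, void_entry=true); no atom is both obligatory and forbidden, so the set is consistent.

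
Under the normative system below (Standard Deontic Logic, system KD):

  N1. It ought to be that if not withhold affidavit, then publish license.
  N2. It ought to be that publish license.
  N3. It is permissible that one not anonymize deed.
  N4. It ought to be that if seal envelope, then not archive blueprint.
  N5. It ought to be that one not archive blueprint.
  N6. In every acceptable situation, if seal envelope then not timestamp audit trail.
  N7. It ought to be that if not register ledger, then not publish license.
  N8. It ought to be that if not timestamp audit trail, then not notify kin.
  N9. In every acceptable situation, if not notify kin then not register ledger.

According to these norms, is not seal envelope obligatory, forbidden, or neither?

Premise 2 states O(publish_license) outright.
Premise 7 is O(¬register_ledger → ¬publish_license); contrapositively O(publish_license → register_ledger). Since O(publish_license) holds, K gives O(register_ledger).
Premise 9 is O(¬notify_kin → ¬register_ledger); contrapositively O(register_ledger → notify_kin). Since O(register_ledger) holds, K gives O(notify_kin).
Premise 8 is O(¬timestamp_audit_trail → ¬notify_kin); contrapositively O(notify_kin → timestamp_audit_trail). Since O(notify_kin) holds, K gives O(timestamp_audit_trail).
Premise 6, O(seal_envelope → ¬timestamp_audit_trail), contraposes to O(timestamp_audit_trail → ¬seal_envelope); with O(timestamp_audit_trail) we get O(¬seal_envelope).
Premises 1, 3, 4, 5 do not contribute to this derivation.
Hence ¬seal_envelope is obligatory.

Obligatory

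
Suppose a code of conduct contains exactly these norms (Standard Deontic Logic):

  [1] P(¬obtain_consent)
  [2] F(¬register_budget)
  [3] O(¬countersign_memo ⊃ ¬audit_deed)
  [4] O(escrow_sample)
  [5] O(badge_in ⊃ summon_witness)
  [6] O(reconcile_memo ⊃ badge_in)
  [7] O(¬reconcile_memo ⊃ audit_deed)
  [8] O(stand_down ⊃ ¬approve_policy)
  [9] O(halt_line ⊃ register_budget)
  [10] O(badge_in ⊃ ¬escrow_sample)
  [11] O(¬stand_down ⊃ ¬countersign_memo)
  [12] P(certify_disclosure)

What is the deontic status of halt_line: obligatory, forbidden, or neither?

Neither

Premise 9 is O(halt_line ⊃ register_budget); even if O(register_budget) held, inferring O(halt_line) would be affirming the consequent — invalid.
No premise or chain of K-axiom applications forces O(halt_line), and none forces O(¬halt_line). So halt_line is neither obligatory nor forbidden under these norms.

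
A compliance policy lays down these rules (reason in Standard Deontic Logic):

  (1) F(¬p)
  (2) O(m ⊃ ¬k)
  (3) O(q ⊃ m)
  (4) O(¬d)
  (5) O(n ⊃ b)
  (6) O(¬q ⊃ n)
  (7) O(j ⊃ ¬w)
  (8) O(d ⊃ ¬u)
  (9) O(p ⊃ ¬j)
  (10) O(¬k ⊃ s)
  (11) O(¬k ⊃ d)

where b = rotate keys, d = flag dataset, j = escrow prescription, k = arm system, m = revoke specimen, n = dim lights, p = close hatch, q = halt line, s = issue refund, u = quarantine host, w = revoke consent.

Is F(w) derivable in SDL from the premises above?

No

Premise 7 is O(j ⊃ ¬w), but O(j) is not derivable from the premises, so it does not yield O(¬w).
No other premise forces O(¬w). An ideal world satisfying every premise can still have w true, so F(w) is not derivable.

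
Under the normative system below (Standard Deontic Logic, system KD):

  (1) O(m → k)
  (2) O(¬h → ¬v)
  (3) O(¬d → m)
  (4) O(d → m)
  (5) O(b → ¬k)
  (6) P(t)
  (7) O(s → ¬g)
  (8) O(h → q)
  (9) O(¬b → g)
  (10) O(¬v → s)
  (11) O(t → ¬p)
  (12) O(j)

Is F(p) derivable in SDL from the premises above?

Premise 11 is O(t → ¬p), but O(t) is not derivable from the premises (the permission P(t) asserts only ¬O(¬t), not O(t)), so it does not yield O(¬p).
No other premise forces O(¬p). An ideal world satisfying every premise can still have p true, so F(p) is not derivable.

No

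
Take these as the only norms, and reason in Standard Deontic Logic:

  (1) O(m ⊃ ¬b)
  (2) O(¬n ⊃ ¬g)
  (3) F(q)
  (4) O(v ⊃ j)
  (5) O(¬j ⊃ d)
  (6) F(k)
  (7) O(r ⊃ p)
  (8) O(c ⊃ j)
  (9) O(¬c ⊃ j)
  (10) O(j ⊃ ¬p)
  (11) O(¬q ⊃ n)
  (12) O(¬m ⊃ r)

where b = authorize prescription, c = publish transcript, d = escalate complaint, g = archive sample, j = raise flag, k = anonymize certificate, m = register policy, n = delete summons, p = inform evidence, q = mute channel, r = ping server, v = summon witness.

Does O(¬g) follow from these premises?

No

Premise 2 is O(¬n ⊃ ¬g), but O(¬n) is not derivable from the premises, so it does not yield O(¬g).
No other premise forces O(¬g). An ideal world satisfying every premise can still have ¬g false, so O(¬g) is not derivable.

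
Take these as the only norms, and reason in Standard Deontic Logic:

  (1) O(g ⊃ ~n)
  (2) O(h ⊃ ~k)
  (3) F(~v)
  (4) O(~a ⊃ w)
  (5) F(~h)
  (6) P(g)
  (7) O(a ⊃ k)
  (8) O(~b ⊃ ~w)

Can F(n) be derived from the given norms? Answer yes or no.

Premise 1 is O(g ⊃ ~n), but O(g) is not derivable from the premises (the permission P(g) asserts only ~O(~g), not O(g)), so it does not yield O(~n).
No other premise forces O(~n). An ideal world satisfying every premise can still have n true, so F(n) is not derivable.

No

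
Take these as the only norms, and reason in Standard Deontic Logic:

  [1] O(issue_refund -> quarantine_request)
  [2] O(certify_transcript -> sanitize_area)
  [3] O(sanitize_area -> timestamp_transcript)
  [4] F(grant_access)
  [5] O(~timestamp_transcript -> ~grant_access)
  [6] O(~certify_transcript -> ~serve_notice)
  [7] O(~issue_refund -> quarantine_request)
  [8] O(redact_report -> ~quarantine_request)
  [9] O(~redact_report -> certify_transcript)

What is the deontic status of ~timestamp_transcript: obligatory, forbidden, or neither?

Forbidden

Premises 7 and 1 are O(~issue_refund -> quarantine_request) and O(issue_refund -> quarantine_request); every ideal world satisfies ~issue_refund or issue_refund, so in either case quarantine_request holds — hence O(quarantine_request).
The contrapositive of premise 8 (O(redact_report -> ~quarantine_request)) is O(quarantine_request -> ~redact_report), and O(quarantine_request) is already established, so O(~redact_report).
From O(~redact_report) and premise 9, O(~redact_report -> certify_transcript), we obtain O(certify_transcript).
Applying K to premise 2 (O(certify_transcript -> sanitize_area)) and O(certify_transcript) yields O(sanitize_area).
With premise 3, O(sanitize_area -> timestamp_transcript), the K-axiom yields O(timestamp_transcript).
Premises 4, 5, 6 do not contribute to this derivation.
Thus O(timestamp_transcript), which is F(~timestamp_transcript): ~timestamp_transcript is forbidden.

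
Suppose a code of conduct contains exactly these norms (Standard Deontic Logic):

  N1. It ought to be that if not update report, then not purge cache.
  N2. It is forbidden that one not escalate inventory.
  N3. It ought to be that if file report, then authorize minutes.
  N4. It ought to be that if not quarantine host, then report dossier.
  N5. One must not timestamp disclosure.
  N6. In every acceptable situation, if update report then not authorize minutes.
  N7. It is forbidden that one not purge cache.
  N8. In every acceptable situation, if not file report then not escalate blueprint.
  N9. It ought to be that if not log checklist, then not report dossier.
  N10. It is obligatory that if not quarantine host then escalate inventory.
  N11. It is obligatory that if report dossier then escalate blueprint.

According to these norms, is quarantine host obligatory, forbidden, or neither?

Obligatory

F(¬purge_cache) at premise 7 means O(purge_cache).
Premise 1, O(¬update_report → ¬purge_cache), contraposes to O(purge_cache → update_report); with O(purge_cache) we get O(update_report).
Applying K to premise 6 (O(update_report → ¬authorize_minutes)) and O(update_report) yields O(¬authorize_minutes).
Premise 3, O(file_report → authorize_minutes), contraposes to O(¬authorize_minutes → ¬file_report); with O(¬authorize_minutes) we get O(¬file_report).
From O(¬file_report) and premise 8, O(¬file_report → ¬escalate_blueprint), we obtain O(¬escalate_blueprint).
Premise 11 is O(report_dossier → escalate_blueprint); contrapositively O(¬escalate_blueprint → ¬report_dossier). Since O(¬escalate_blueprint) holds, K gives O(¬report_dossier).
The contrapositive of premise 4 (O(¬quarantine_host → report_dossier)) is O(¬report_dossier → quarantine_host), and O(¬report_dossier) is already established, so O(quarantine_host).
Premises 2, 5, 9, 10 do not contribute to this derivation.
Hence quarantine_host is obligatory.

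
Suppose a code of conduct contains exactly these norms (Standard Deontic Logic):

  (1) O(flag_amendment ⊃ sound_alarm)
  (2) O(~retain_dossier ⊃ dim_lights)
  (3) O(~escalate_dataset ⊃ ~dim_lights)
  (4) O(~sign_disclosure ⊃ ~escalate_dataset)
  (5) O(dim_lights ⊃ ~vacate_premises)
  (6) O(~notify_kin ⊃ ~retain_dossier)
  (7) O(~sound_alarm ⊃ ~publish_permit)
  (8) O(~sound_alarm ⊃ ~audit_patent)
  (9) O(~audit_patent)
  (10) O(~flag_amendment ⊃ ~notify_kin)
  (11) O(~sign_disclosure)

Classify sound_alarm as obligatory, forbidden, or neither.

Premise 11 gives O(~sign_disclosure).
With premise 4, O(~sign_disclosure ⊃ ~escalate_dataset), the K-axiom yields O(~escalate_dataset).
Premise 3 is O(~escalate_dataset ⊃ ~dim_lights); since O(~escalate_dataset), deontic closure gives O(~dim_lights).
Premise 2 is O(~retain_dossier ⊃ dim_lights); contrapositively O(~dim_lights ⊃ retain_dossier). Since O(~dim_lights) holds, K gives O(retain_dossier).
The contrapositive of premise 6 (O(~notify_kin ⊃ ~retain_dossier)) is O(retain_dossier ⊃ notify_kin), and O(retain_dossier) is already established, so O(notify_kin).
Premise 10 is O(~flag_amendment ⊃ ~notify_kin); contrapositively O(notify_kin ⊃ flag_amendment). Since O(notify_kin) holds, K gives O(flag_amendment).
Applying K to premise 1 (O(flag_amendment ⊃ sound_alarm)) and O(flag_amendment) yields O(sound_alarm).
Premises 5, 7, 8, 9 do not contribute to this derivation.
Hence sound_alarm is obligatory.

Obligatory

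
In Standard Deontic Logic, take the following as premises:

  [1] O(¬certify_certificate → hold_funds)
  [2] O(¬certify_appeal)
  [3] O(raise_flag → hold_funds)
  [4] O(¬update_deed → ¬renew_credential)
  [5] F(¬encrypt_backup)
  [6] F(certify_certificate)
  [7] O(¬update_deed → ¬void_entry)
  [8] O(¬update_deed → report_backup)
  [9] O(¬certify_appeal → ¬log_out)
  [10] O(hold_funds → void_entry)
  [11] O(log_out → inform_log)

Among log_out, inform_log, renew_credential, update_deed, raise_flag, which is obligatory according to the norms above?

Premise 6 is F(certify_certificate), i.e. O(¬certify_certificate).
Applying K to premise 1 (O(¬certify_certificate → hold_funds)) and O(¬certify_certificate) yields O(hold_funds).
From O(hold_funds) and premise 10, O(hold_funds → void_entry), we obtain O(void_entry).
The contrapositive of premise 7 (O(¬update_deed → ¬void_entry)) is O(void_entry → update_deed), and O(void_entry) is already established, so O(update_deed).
So O(update_deed) holds — update_deed is obligatory. None of the other listed options is made obligatory by any chain of premises.

update_deed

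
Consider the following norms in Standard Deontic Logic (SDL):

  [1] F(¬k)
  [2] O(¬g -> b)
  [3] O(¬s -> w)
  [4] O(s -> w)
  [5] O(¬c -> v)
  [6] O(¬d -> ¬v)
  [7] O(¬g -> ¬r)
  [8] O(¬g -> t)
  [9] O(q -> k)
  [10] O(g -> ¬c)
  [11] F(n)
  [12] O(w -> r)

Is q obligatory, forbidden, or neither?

Premise 9 is O(q -> k); even if O(k) held, inferring O(q) would be affirming the consequent — invalid.
No premise or chain of K-axiom applications forces O(q), and none forces O(¬q). So q is neither obligatory nor forbidden under these norms.

Neither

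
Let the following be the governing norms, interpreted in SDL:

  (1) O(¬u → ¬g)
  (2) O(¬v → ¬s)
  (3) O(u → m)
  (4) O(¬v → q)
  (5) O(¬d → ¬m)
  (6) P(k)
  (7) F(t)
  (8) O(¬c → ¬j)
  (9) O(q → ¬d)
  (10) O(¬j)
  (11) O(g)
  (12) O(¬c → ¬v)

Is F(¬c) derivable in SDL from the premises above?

Yes

Premise 11 gives O(g).
Premise 1 is O(¬u → ¬g); contrapositively O(g → u). Since O(g) holds, K gives O(u).
Applying K to premise 3 (O(u → m)) and O(u) yields O(m).
Premise 5 is O(¬d → ¬m); contrapositively O(m → d). Since O(m) holds, K gives O(d).
Premise 9, O(q → ¬d), contraposes to O(d → ¬q); with O(d) we get O(¬q).
The contrapositive of premise 4 (O(¬v → q)) is O(¬q → v), and O(¬q) is already established, so O(v).
Premise 12, O(¬c → ¬v), contraposes to O(v → c); with O(v) we get O(c).
Premises 2, 6, 7, 8, 10 do not contribute to this derivation.
So O(c) holds, i.e. F(¬c). The claim follows.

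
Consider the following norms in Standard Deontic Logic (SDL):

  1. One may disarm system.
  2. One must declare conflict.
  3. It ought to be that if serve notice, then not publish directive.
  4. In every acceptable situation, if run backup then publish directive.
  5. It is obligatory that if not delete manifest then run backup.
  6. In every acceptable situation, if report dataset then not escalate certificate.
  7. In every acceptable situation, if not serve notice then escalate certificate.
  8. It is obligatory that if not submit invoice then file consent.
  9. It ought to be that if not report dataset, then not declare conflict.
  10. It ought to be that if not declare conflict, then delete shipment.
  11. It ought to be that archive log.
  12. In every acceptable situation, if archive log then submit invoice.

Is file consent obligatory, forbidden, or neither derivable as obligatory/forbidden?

Neither

Premise 8 is O(¬submit_invoice → file_consent), but O(¬submit_invoice) is not derivable from the premises, so it does not yield O(file_consent).
No premise or chain of K-axiom applications forces O(file_consent), and none forces O(¬file_consent). So file_consent is neither obligatory nor forbidden under these norms.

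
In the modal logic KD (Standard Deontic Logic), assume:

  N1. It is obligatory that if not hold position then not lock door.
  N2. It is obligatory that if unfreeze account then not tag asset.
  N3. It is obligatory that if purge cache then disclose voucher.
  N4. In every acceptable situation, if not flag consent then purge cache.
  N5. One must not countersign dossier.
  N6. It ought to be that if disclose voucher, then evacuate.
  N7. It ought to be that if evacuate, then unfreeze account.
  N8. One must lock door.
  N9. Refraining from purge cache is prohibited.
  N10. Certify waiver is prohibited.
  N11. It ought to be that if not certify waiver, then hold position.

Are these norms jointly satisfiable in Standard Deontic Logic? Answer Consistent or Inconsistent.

Premise 1 is O(¬hold_position → ¬lock_door), but O(¬hold_position) is not derivable from the premises, so it does not yield O(¬lock_door).
So O(¬lock_door) is not derivable, and the apparent clash with O(lock_door) does not arise.
A world satisfying every obligation exists (e.g. certify_waiver=false, countersign_dossier=false, disclose_voucher=true, evacuate=true, flag_consent=false, hold_position=true, lock_door=true, purge_cache=true, tag_asset=false, unfreeze_account=true); no atom is both obligatory and forbidden, so the set is consistent.

Consistent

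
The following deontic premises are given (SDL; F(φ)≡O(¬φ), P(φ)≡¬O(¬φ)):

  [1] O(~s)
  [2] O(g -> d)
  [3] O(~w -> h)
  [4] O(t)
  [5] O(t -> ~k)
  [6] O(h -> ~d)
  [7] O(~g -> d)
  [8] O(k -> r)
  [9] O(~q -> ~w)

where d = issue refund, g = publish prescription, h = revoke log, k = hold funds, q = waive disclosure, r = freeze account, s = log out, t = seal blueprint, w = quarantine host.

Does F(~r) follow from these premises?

Premise 8 is O(k -> r), but O(k) is not derivable from the premises, so it does not yield O(r).
No other premise forces O(r). An ideal world satisfying every premise can still have ~r true, so F(~r) is not derivable.

No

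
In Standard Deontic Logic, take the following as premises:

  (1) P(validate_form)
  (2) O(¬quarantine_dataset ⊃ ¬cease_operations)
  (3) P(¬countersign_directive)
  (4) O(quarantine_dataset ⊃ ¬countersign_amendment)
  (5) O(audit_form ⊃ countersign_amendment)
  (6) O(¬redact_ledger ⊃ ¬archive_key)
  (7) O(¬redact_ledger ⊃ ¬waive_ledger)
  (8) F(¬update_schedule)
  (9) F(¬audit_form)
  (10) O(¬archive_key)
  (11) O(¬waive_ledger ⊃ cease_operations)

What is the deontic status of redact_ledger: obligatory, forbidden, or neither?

Obligatory

Premise 9, F(¬audit_form), is equivalent to O(audit_form).
Premise 5 is O(audit_form ⊃ countersign_amendment); since O(audit_form), deontic closure gives O(countersign_amendment).
The contrapositive of premise 4 (O(quarantine_dataset ⊃ ¬countersign_amendment)) is O(countersign_amendment ⊃ ¬quarantine_dataset), and O(countersign_amendment) is already established, so O(¬quarantine_dataset).
From O(¬quarantine_dataset) and premise 2, O(¬quarantine_dataset ⊃ ¬cease_operations), we obtain O(¬cease_operations).
Premise 11, O(¬waive_ledger ⊃ cease_operations), contraposes to O(¬cease_operations ⊃ waive_ledger); with O(¬cease_operations) we get O(waive_ledger).
Premise 7, O(¬redact_ledger ⊃ ¬waive_ledger), contraposes to O(waive_ledger ⊃ redact_ledger); with O(waive_ledger) we get O(redact_ledger).
Premises 1, 3, 6, 8, 10 do not contribute to this derivation.
Hence redact_ledger is obligatory.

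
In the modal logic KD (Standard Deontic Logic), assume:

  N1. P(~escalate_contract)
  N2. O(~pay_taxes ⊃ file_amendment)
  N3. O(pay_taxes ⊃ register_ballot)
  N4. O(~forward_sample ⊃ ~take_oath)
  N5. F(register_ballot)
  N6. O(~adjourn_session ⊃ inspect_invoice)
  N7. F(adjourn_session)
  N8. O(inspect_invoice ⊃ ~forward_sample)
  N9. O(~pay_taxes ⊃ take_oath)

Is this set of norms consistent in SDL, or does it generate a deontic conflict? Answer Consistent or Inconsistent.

Premise 7 is F(adjourn_session), i.e. O(~adjourn_session).
Premise 6 is O(~adjourn_session ⊃ inspect_invoice); since O(~adjourn_session), deontic closure gives O(inspect_invoice).
From O(inspect_invoice) and premise 8, O(inspect_invoice ⊃ ~forward_sample), we obtain O(~forward_sample).
Applying K to premise 4 (O(~forward_sample ⊃ ~take_oath)) and O(~forward_sample) yields O(~take_oath).
Premise 9 is O(~pay_taxes ⊃ take_oath); contrapositively O(~take_oath ⊃ pay_taxes). Since O(~take_oath) holds, K gives O(pay_taxes).
With premise 3, O(pay_taxes ⊃ register_ballot), the K-axiom yields O(register_ballot).
However, F(register_ballot) at premise 5 amounts to O(~register_ballot).
We now have both O(register_ballot) and O(~register_ballot) — register_ballot is simultaneously obligatory and forbidden, violating the D-axiom.

Inconsistent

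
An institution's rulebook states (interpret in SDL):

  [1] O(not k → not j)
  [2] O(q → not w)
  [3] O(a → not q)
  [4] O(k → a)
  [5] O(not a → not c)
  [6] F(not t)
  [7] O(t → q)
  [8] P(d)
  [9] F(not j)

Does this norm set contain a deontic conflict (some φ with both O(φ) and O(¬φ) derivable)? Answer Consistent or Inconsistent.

Inconsistent

F(not j) at premise 9 means O(j).
The contrapositive of premise 1 (O(not k → not j)) is O(j → k), and O(j) is already established, so O(k).
Premise 4 is O(k → a); since O(k), deontic closure gives O(a).
Applying K to premise 3 (O(a → not q)) and O(a) yields O(not q).
Premise 7, O(t → q), contraposes to O(not q → not t); with O(not q) we get O(not t).
But premise 6, F(not t), means O(t).
We now have both O(not t) and O(t) — t is simultaneously obligatory and forbidden, violating the D-axiom.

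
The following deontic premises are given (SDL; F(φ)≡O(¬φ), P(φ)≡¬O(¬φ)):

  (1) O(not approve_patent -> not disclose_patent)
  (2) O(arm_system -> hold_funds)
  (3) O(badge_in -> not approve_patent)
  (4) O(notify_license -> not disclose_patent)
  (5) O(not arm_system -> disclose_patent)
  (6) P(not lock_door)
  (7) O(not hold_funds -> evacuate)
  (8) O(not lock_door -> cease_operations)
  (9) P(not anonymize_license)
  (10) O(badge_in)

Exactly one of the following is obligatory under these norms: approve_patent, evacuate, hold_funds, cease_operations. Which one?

hold_funds

Premise 10 states O(badge_in) outright.
Premise 3 is O(badge_in -> not approve_patent); since O(badge_in), deontic closure gives O(not approve_patent).
From O(not approve_patent) and premise 1, O(not approve_patent -> not disclose_patent), we obtain O(not disclose_patent).
Premise 5 is O(not arm_system -> disclose_patent); contrapositively O(not disclose_patent -> arm_system). Since O(not disclose_patent) holds, K gives O(arm_system).
Applying K to premise 2 (O(arm_system -> hold_funds)) and O(arm_system) yields O(hold_funds).
So O(hold_funds) holds — hold_funds is obligatory. None of the other listed options is made obligatory by any chain of premises.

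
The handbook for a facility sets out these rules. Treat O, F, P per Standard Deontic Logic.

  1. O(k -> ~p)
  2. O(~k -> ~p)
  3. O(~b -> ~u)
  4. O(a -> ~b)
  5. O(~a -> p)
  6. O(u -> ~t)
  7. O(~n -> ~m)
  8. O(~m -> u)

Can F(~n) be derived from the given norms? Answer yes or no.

Yes

Premises 2 and 1 are O(~k -> ~p) and O(k -> ~p); every ideal world satisfies ~k or k, so in either case ~p holds — hence O(~p).
Premise 5, O(~a -> p), contraposes to O(~p -> a); with O(~p) we get O(a).
With premise 4, O(a -> ~b), the K-axiom yields O(~b).
Applying K to premise 3 (O(~b -> ~u)) and O(~b) yields O(~u).
The contrapositive of premise 8 (O(~m -> u)) is O(~u -> m), and O(~u) is already established, so O(m).
Premise 7 is O(~n -> ~m); contrapositively O(m -> n). Since O(m) holds, K gives O(n).
Premise 6 does not contribute to this derivation.
So O(n) holds, i.e. F(~n). The claim follows.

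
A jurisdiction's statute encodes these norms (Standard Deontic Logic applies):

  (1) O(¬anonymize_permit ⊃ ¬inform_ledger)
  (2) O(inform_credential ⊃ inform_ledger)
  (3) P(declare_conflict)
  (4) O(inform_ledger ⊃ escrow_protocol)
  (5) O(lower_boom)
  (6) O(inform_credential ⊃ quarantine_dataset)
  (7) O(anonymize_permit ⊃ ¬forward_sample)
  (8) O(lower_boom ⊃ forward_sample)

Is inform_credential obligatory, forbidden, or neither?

From premise 5 we have O(lower_boom).
From O(lower_boom) and premise 8, O(lower_boom ⊃ forward_sample), we obtain O(forward_sample).
Premise 7, O(anonymize_permit ⊃ ¬forward_sample), contraposes to O(forward_sample ⊃ ¬anonymize_permit); with O(forward_sample) we get O(¬anonymize_permit).
Premise 1 is O(¬anonymize_permit ⊃ ¬inform_ledger); since O(¬anonymize_permit), deontic closure gives O(¬inform_ledger).
Premise 2 is O(inform_credential ⊃ inform_ledger); contrapositively O(¬inform_ledger ⊃ ¬inform_credential). Since O(¬inform_ledger) holds, K gives O(¬inform_credential).
Premises 3, 4, 6 do not contribute to this derivation.
Thus O(¬inform_credential), which is F(inform_credential): inform_credential is forbidden.

Forbidden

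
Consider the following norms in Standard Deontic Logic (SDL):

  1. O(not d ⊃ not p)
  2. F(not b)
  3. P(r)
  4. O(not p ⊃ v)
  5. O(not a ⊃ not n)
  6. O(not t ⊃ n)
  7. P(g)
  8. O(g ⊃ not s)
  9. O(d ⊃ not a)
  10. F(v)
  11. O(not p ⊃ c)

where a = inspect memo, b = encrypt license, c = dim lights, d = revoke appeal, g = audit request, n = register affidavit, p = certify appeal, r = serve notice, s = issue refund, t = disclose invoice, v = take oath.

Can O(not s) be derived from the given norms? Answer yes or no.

No

Premise 8 is O(g ⊃ not s), but O(g) is not derivable from the premises (the permission P(g) asserts only not O(not g), not O(g)), so it does not yield O(not s).
No other premise forces O(not s). An ideal world satisfying every premise can still have not s false, so O(not s) is not derivable.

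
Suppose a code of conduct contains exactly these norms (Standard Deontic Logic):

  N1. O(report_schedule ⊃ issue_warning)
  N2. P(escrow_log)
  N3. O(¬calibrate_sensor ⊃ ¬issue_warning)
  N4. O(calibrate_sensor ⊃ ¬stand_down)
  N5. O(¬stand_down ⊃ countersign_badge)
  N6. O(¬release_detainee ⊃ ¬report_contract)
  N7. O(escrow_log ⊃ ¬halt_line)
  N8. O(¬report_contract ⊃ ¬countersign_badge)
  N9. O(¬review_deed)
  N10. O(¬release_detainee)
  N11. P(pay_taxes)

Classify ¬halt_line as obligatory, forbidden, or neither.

Premise 7 is O(escrow_log ⊃ ¬halt_line), but O(escrow_log) is not derivable from the premises (the permission P(escrow_log) asserts only ¬O(¬escrow_log), not O(escrow_log)), so it does not yield O(¬halt_line).
No premise or chain of K-axiom applications forces O(¬halt_line), and none forces O(halt_line). So ¬halt_line is neither obligatory nor forbidden under these norms.

Neither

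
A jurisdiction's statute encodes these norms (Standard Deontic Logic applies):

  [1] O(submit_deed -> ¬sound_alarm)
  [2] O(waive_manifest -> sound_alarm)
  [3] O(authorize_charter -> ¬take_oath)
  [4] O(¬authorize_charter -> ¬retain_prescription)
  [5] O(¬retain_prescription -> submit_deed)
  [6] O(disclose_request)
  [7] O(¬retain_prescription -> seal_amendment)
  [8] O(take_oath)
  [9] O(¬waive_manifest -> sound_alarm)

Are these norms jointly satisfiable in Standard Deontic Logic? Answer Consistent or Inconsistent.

By case analysis on waive_manifest: premise 2 gives O(waive_manifest -> sound_alarm) and premise 9 gives O(¬waive_manifest -> sound_alarm), so O(sound_alarm) either way.
Premise 1, O(submit_deed -> ¬sound_alarm), contraposes to O(sound_alarm -> ¬submit_deed); with O(sound_alarm) we get O(¬submit_deed).
Premise 5 is O(¬retain_prescription -> submit_deed); contrapositively O(¬submit_deed -> retain_prescription). Since O(¬submit_deed) holds, K gives O(retain_prescription).
Premise 4, O(¬authorize_charter -> ¬retain_prescription), contraposes to O(retain_prescription -> authorize_charter); with O(retain_prescription) we get O(authorize_charter).
With premise 3, O(authorize_charter -> ¬take_oath), the K-axiom yields O(¬take_oath).
However, premise 8 gives O(take_oath).
We now have both O(¬take_oath) and O(take_oath) — take_oath is simultaneously obligatory and forbidden, violating the D-axiom.

Inconsistent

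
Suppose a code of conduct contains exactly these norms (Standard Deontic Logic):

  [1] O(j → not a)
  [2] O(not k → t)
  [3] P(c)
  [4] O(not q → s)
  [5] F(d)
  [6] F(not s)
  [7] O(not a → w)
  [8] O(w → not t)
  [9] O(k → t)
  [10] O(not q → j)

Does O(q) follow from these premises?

Yes

By case analysis on k: premise 9 gives O(k → t) and premise 2 gives O(not k → t), so O(t) either way.
Premise 8 is O(w → not t); contrapositively O(t → not w). Since O(t) holds, K gives O(not w).
Premise 7, O(not a → w), contraposes to O(not w → a); with O(not w) we get O(a).
Premise 1, O(j → not a), contraposes to O(a → not j); with O(a) we get O(not j).
Premise 10, O(not q → j), contraposes to O(not j → q); with O(not j) we get O(q).
Premises 3, 4, 5, 6 do not contribute to this derivation.
So O(q) follows.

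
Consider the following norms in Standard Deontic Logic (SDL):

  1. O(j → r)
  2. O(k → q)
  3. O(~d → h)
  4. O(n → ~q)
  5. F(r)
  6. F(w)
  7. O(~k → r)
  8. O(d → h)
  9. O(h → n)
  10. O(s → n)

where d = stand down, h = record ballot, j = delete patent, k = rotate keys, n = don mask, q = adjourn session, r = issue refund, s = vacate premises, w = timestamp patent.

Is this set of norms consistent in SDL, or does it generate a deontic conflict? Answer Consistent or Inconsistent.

By case analysis on ~d: premise 3 gives O(~d → h) and premise 8 gives O(d → h), so O(h) either way.
With premise 9, O(h → n), the K-axiom yields O(n).
Applying K to premise 4 (O(n → ~q)) and O(n) yields O(~q).
Premise 2, O(k → q), contraposes to O(~q → ~k); with O(~q) we get O(~k).
Premise 7 is O(~k → r); since O(~k), deontic closure gives O(r).
Yet premise 5 is F(r), i.e. O(~r).
We now have both O(r) and O(~r) — r is simultaneously obligatory and forbidden, violating the D-axiom.

Inconsistent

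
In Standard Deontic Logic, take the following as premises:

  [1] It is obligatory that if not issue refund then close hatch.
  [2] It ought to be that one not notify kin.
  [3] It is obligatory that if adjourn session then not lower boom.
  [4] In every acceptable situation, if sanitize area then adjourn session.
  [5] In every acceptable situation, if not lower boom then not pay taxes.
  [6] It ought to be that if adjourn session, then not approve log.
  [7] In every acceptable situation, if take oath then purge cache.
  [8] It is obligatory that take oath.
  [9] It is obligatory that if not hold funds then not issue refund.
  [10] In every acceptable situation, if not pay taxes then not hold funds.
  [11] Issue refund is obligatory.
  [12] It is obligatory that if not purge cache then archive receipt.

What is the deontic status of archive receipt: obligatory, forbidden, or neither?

Premise 12 is O(¬purge_cache → archive_receipt), but O(¬purge_cache) is not derivable from the premises, so it does not yield O(archive_receipt).
No premise or chain of K-axiom applications forces O(archive_receipt), and none forces O(¬archive_receipt). So archive_receipt is neither obligatory nor forbidden under these norms.

Neither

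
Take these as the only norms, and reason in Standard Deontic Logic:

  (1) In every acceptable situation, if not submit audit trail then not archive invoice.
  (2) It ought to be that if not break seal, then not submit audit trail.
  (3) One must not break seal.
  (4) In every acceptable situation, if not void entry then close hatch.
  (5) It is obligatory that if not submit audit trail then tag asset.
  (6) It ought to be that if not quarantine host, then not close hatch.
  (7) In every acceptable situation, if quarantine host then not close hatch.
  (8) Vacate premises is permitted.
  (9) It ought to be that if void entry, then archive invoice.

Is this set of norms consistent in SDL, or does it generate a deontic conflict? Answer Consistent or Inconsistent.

Premises 6 and 7 are O(¬quarantine_host → ¬close_hatch) and O(quarantine_host → ¬close_hatch); every ideal world satisfies ¬quarantine_host or quarantine_host, so in either case ¬close_hatch holds — hence O(¬close_hatch).
The contrapositive of premise 4 (O(¬void_entry → close_hatch)) is O(¬close_hatch → void_entry), and O(¬close_hatch) is already established, so O(void_entry).
With premise 9, O(void_entry → archive_invoice), the K-axiom yields O(archive_invoice).
Premise 1, O(¬submit_audit_trail → ¬archive_invoice), contraposes to O(archive_invoice → submit_audit_trail); with O(archive_invoice) we get O(submit_audit_trail).
Premise 2, O(¬break_seal → ¬submit_audit_trail), contraposes to O(submit_audit_trail → break_seal); with O(submit_audit_trail) we get O(break_seal).
However, F(break_seal) at premise 3 amounts to O(¬break_seal).
We now have both O(break_seal) and O(¬break_seal) — break_seal is simultaneously obligatory and forbidden, violating the D-axiom.

Inconsistent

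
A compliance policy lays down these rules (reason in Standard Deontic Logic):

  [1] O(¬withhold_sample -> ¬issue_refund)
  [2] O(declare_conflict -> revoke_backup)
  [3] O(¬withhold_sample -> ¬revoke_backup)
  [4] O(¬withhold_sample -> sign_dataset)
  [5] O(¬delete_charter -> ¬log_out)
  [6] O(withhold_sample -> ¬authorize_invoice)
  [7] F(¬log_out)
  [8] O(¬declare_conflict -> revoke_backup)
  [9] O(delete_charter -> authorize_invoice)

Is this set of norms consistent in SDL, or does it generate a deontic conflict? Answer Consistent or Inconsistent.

Premises 8 and 2 are O(¬declare_conflict -> revoke_backup) and O(declare_conflict -> revoke_backup); every ideal world satisfies ¬declare_conflict or declare_conflict, so in either case revoke_backup holds — hence O(revoke_backup).
Premise 3 is O(¬withhold_sample -> ¬revoke_backup); contrapositively O(revoke_backup -> withhold_sample). Since O(revoke_backup) holds, K gives O(withhold_sample).
From O(withhold_sample) and premise 6, O(withhold_sample -> ¬authorize_invoice), we obtain O(¬authorize_invoice).
The contrapositive of premise 9 (O(delete_charter -> authorize_invoice)) is O(¬authorize_invoice -> ¬delete_charter), and O(¬authorize_invoice) is already established, so O(¬delete_charter).
From O(¬delete_charter) and premise 5, O(¬delete_charter -> ¬log_out), we obtain O(¬log_out).
Yet premise 7 is F(¬log_out), i.e. O(log_out).
We now have both O(¬log_out) and O(log_out) — log_out is simultaneously obligatory and forbidden, violating the D-axiom.

Inconsistent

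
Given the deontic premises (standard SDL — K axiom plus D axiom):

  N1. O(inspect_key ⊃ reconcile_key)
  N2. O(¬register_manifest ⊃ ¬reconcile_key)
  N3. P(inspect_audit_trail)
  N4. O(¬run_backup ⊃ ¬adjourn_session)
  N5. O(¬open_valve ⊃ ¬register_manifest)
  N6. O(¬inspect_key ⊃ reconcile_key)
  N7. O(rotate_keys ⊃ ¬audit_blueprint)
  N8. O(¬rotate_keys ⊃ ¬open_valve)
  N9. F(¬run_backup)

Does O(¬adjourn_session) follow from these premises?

No

Premise 4 is O(¬run_backup ⊃ ¬adjourn_session), but O(¬run_backup) is not derivable from the premises, so it does not yield O(¬adjourn_session).
No other premise forces O(¬adjourn_session). An ideal world satisfying every premise can still have ¬adjourn_session false, so O(¬adjourn_session) is not derivable.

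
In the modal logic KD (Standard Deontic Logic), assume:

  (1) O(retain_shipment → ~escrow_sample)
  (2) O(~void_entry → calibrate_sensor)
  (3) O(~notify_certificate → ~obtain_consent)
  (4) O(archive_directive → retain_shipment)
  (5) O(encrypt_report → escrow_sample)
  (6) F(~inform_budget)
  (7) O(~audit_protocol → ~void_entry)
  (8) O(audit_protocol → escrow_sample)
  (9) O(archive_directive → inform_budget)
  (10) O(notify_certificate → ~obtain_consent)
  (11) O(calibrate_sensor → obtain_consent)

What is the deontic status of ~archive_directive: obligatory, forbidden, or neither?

Premises 3 and 10 are O(~notify_certificate → ~obtain_consent) and O(notify_certificate → ~obtain_consent); every ideal world satisfies ~notify_certificate or notify_certificate, so in either case ~obtain_consent holds — hence O(~obtain_consent).
The contrapositive of premise 11 (O(calibrate_sensor → obtain_consent)) is O(~obtain_consent → ~calibrate_sensor), and O(~obtain_consent) is already established, so O(~calibrate_sensor).
Premise 2, O(~void_entry → calibrate_sensor), contraposes to O(~calibrate_sensor → void_entry); with O(~calibrate_sensor) we get O(void_entry).
Premise 7, O(~audit_protocol → ~void_entry), contraposes to O(void_entry → audit_protocol); with O(void_entry) we get O(audit_protocol).
Premise 8 is O(audit_protocol → escrow_sample); since O(audit_protocol), deontic closure gives O(escrow_sample).
Premise 1 is O(retain_shipment → ~escrow_sample); contrapositively O(escrow_sample → ~retain_shipment). Since O(escrow_sample) holds, K gives O(~retain_shipment).
The contrapositive of premise 4 (O(archive_directive → retain_shipment)) is O(~retain_shipment → ~archive_directive), and O(~retain_shipment) is already established, so O(~archive_directive).
Premises 5, 6, 9 do not contribute to this derivation.
Hence ~archive_directive is obligatory.

Obligatory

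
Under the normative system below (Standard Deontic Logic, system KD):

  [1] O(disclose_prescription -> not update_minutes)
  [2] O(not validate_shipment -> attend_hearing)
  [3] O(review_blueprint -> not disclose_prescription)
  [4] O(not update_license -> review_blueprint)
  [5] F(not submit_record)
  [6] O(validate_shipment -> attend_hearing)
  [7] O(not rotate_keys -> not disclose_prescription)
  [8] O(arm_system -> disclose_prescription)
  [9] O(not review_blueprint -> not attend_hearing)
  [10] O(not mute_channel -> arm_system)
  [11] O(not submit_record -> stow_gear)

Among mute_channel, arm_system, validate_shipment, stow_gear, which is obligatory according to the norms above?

Premises 2 and 6 are O(not validate_shipment -> attend_hearing) and O(validate_shipment -> attend_hearing); every ideal world satisfies not validate_shipment or validate_shipment, so in either case attend_hearing holds — hence O(attend_hearing).
Premise 9 is O(not review_blueprint -> not attend_hearing); contrapositively O(attend_hearing -> review_blueprint). Since O(attend_hearing) holds, K gives O(review_blueprint).
Applying K to premise 3 (O(review_blueprint -> not disclose_prescription)) and O(review_blueprint) yields O(not disclose_prescription).
Premise 8, O(arm_system -> disclose_prescription), contraposes to O(not disclose_prescription -> not arm_system); with O(not disclose_prescription) we get O(not arm_system).
Premise 10, O(not mute_channel -> arm_system), contraposes to O(not arm_system -> mute_channel); with O(not arm_system) we get O(mute_channel).
So O(mute_channel) holds — mute_channel is obligatory. None of the other listed options is made obligatory by any chain of premises.

mute_channel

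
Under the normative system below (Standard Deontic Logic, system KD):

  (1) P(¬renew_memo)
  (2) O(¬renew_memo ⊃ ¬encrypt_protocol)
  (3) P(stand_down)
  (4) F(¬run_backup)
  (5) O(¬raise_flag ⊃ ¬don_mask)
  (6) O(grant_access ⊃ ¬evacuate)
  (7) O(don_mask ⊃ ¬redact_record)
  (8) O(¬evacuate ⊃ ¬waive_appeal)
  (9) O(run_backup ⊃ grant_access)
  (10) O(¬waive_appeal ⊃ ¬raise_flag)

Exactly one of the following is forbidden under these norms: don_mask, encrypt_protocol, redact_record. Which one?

F(¬run_backup) at premise 4 means O(run_backup).
Applying K to premise 9 (O(run_backup ⊃ grant_access)) and O(run_backup) yields O(grant_access).
From O(grant_access) and premise 6, O(grant_access ⊃ ¬evacuate), we obtain O(¬evacuate).
With premise 8, O(¬evacuate ⊃ ¬waive_appeal), the K-axiom yields O(¬waive_appeal).
Applying K to premise 10 (O(¬waive_appeal ⊃ ¬raise_flag)) and O(¬waive_appeal) yields O(¬raise_flag).
With premise 5, O(¬raise_flag ⊃ ¬don_mask), the K-axiom yields O(¬don_mask).
So O(¬don_mask) holds, i.e. don_mask is forbidden. None of the other listed options is forbidden under the premises.

don_mask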